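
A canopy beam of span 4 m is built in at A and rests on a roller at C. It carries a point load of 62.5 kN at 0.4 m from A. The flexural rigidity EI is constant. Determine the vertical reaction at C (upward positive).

R_C = 0.9062 kN

Take the reaction at C as the redundant and release it; the primary structure is a cantilever fixed at A.
Primary-structure tip deflection at C by superposition:
  point load 62.5 at a = 0.4: Pa²(3L − a)/(6EI) = 19.33/EI
Tip deflection under a unit load at C: L³/(3EI) = 21.33/EI.
The prop prevents deflection at C: R_C = δ_0/δ_{CC} = 19.33/21.33 = 0.9062 kN.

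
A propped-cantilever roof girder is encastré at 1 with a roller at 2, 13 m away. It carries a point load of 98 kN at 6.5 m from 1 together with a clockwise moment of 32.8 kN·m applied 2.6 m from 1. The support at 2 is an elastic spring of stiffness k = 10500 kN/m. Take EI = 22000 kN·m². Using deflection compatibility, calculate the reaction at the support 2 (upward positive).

R_2 = 31.9 kN

Choose R_2 as the redundant. The primary structure is the cantilever fixed at 1.
Deflection at 2 on the released cantilever, summing each load's contribution:
  point load 98 at a = 6.5: Pa²(3L − a)/(6EI) = 22428/EI
  clockwise couple 32.8 at a = 2.6: M₀a(2L − a)/(2EI) = 997.8/EI
  δ_0 = 23425/EI
Tip deflection under a unit load at 2: L³/(3EI) = 732.3/EI.
With EI = 22000 kN·m²: δ_0 = 1.0648 m and δ_{22} = 0.033288 m/kN.
Compatibility — the spring shortens by R_2/k under the reaction it provides: δ_0 − R_2·δ_{22} = R_2/k. With 1/k = 0.000095 m/kN, R_2 = δ_0 / (δ_{22} + 1/k) = 1.0648 / (0.033288 + 0.000095) = 31.9 kN.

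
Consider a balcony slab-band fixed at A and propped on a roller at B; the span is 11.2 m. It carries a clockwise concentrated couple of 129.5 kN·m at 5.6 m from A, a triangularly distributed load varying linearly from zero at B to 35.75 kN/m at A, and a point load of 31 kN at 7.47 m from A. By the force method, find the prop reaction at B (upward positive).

Take the reaction at B as the redundant and release it; the primary structure is a cantilever fixed at A.
Primary-structure tip deflection at B by superposition:
  clockwise couple 129.5 at a = 5.6: M₀a(2L − a)/(2EI) = 6092/EI
  triangular load, peak 35.75 at the fixed end: w₀L⁴/(30EI) = 18751/EI
  point load 31 at a = 7.47: Pa²(3L − a)/(6EI) = 7533/EI
  δ_0 = 32376/EI
Tip deflection under a unit load at B: L³/(3EI) = 468.3/EI.
The prop prevents deflection at B: R_B = δ_0/δ_{BB} = 32376/468.3 = 69.13 kN.

R_B = 69.13 kN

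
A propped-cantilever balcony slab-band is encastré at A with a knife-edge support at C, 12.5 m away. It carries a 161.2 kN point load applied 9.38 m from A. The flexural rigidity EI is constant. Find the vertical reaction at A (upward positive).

R_A = 59.1 kN

Take the reaction at C as the redundant and release it; the primary structure is a cantilever fixed at A.
Downward deflection at the released point C due to the loads:
  point load 161.2 at a = 9.38: Pa²(3L − a)/(6EI) = 66471/EI
Flexibility coefficient — unit upward force at C: δ_{CC} = L³/(3EI) = 651/EI.
Compatibility at C: δ_0 − R_C·δ_{CC} = 0, so R_C = 66471/651 = 102.1 kN.
Vertical equilibrium: R_A = ΣP − R_C = 161.2 − 102.1 = 59.1 kN.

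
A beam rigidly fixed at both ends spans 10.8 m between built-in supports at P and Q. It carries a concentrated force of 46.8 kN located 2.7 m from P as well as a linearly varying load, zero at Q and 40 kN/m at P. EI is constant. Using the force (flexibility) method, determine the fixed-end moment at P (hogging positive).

Release both end moments; the primary structure is a simply-supported span PQ with redundants M_P and M_Q.
On the primary (simply-supported) span, the end slopes from the loading are:
  at P: point load 46.8 at a = 2.7: Pab(L + b)/(6LEI) = 298.5/EI
  at Q: point load 46.8 at a = 2.7: Pab(L + a)/(6LEI) = 213.2/EI
  at P: triangular load, peak 40: w₀L³/(45EI) = 1120/EI
  at Q: triangular load, peak 40: 7w₀L³/(360EI) = 979.8/EI
  θ_P0 = 1418/EI,  θ_Q0 = 1193/EI
Flexibility coefficients: a unit moment at one end gives L/(3EI) there and L/(6EI) at the far end, so f₁₁ = f₂₂ = 3.6/EI and f₁₂ = f₂₁ = 1.8/EI.
Compatibility — zero rotation at each built-in end:
  3.6 M_P + 1.8 M_Q = 1418
  1.8 M_P + 3.6 M_Q = 1193
Solving the pair gives M_P = 304.4 kN·m and M_Q = 179.2 kN·m (hogging).

M_P = 304.4 kN·m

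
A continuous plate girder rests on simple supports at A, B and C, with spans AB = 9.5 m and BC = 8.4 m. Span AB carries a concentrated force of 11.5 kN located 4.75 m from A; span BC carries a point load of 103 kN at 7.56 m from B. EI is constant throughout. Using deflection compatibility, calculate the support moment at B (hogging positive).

M_B = 30.97 kN·m

Release continuity at B by inserting a hinge; the redundant is the internal moment M_B. The primary structure is two simply-supported spans AB and BC.
End slopes at the hinge B, treating each span as simply supported:
  span AB: point load 11.5 at a = 4.75: Pab(L + a)/(6LEI) = 64.87/EI
  span BC: point load 103 at a = 7.56: Pab(L + b)/(6LEI) = 119.9/EI
  relative rotation θ_0 = (64.87 + 119.9)/EI = 184.8/EI
A unit hogging moment at B produces rotation L₁/(3EI) + L₂/(3EI) = 5.967/EI.
Slope continuity at B: θ_0 = M_B·5.967/EI, so M_B = 184.8/5.967 = 30.97 kN·m (hogging).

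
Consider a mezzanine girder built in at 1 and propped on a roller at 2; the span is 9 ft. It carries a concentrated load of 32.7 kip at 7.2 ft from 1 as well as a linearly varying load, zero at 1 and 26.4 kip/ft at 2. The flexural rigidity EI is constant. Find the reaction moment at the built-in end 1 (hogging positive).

M_1 = 153 kip·ft

Remove the prop at 2; the released (primary) structure is a cantilever built in at 1.
Deflection at 2 on the released cantilever, summing each load's contribution:
  point load 32.7 at a = 7.2: Pa²(3L − a)/(6EI) = 5594/EI
  triangular load, peak 26.4 at the free end: 11w₀L⁴/(120EI) = 15878/EI
  δ_0 = 21472/EI
Tip deflection under a unit load at 2: L³/(3EI) = 243/EI.
The prop prevents deflection at 2: R_2 = δ_0/δ_{22} = 21472/243 = 88.36 kip.
Moment equilibrium about 1: M_1 = Σ(load moments about 1) − R_2·L = 948.2 − 88.36×9 = 153 kip·ft.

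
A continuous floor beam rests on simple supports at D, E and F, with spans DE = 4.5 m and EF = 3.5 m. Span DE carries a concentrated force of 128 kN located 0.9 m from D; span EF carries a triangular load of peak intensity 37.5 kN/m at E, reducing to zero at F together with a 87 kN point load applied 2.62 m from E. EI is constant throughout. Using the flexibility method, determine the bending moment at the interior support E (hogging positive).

Take M_E as the redundant. Released structure: two simple spans DE and EF with a hinge at E.
Discontinuity in slope at E on the released structure — sum the simple-span end rotations:
  span DE: point load 128 at a = 0.9: Pab(L + a)/(6LEI) = 82.94/EI
  span EF: triangular load, peak 37.5: w₀L³/(45EI) = 35.73/EI
  span EF: point load 87 at a = 2.62: Pab(L + b)/(6LEI) = 41.84/EI
  relative rotation θ_0 = (82.94 + 77.57)/EI = 160.5/EI
A unit hogging moment at E produces rotation L₁/(3EI) + L₂/(3EI) = 2.667/EI.
Slope continuity at E: θ_0 = M_E·2.667/EI, so M_E = 160.5/2.667 = 60.19 kN·m (hogging).

M_E = 60.19 kN·m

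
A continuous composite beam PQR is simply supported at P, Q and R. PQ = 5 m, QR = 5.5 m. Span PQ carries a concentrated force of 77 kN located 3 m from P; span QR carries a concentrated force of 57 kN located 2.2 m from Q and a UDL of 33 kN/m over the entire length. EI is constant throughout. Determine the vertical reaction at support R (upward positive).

Release continuity at Q by inserting a hinge; the redundant is the internal moment M_Q. The primary structure is two simply-supported spans PQ and QR.
Rotations at Q on the released spans (each span's end-slope, ×1/EI):
  span PQ: point load 77 at a = 3: Pab(L + a)/(6LEI) = 123.2/EI
  span QR: point load 57 at a = 2.2: Pab(L + b)/(6LEI) = 110.4/EI
  span QR: UDL 33: wL³/(24EI) = 228.8/EI
  relative rotation θ_0 = (123.2 + 339.1)/EI = 462.3/EI
A unit hogging moment at Q produces rotation L₁/(3EI) + L₂/(3EI) = 3.5/EI.
Compatibility: M_Q·(L₁+L₂)/(3EI) = θ_0, giving M_Q = 132.1 kN·m (hogging).
Span QR, ΣM about R: R_Q^{QR}·5.5 = 687.2 + 132.1, so R_Q^{QR} = 149 kN and R_R = 238.5 − 149 = 89.53 kN.

R_R = 89.53 kN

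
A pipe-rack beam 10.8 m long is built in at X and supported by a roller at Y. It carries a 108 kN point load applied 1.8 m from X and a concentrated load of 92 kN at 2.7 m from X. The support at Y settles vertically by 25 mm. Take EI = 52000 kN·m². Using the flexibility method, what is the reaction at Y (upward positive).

R_Y = 9.06 kN

Take the reaction at Y as the redundant and release it; the primary structure is a cantilever fixed at X.
Deflection at Y on the released cantilever, summing each load's contribution:
  point load 108 at a = 1.8: Pa²(3L − a)/(6EI) = 1785/EI
  point load 92 at a = 2.7: Pa²(3L − a)/(6EI) = 3320/EI
  δ_0 = 5104/EI
Flexibility coefficient — unit upward force at Y: δ_{YY} = L³/(3EI) = 419.9/EI.
With EI = 52000 kN·m²: δ_0 = 0.098163 m and δ_{YY} = 0.008075 m/kN.
Compatibility — the beam at Y must follow the support down by 0.025 m: δ_0 − R_Y·δ_{YY} = 0.025, so R_Y = (0.098163 − 0.025)/0.008075 = 9.06 kN.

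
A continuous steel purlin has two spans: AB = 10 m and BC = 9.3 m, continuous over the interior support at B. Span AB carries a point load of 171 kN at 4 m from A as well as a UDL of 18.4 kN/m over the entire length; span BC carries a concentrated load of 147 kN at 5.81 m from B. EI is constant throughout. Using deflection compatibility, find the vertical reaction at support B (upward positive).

R_B = 293.2 kN

Take M_B as the redundant. Released structure: two simple spans AB and BC with a hinge at B.
Rotations at B on the released spans (each span's end-slope, ×1/EI):
  span AB: point load 171 at a = 4: Pab(L + a)/(6LEI) = 957.6/EI
  span AB: UDL 18.4: wL³/(24EI) = 766.7/EI
  span BC: point load 147 at a = 5.81: Pab(L + b)/(6LEI) = 683.2/EI
  relative rotation θ_0 = (1724 + 683.2)/EI = 2407/EI
A unit hogging moment at B produces rotation L₁/(3EI) + L₂/(3EI) = 6.433/EI.
Compatibility: M_B·(L₁+L₂)/(3EI) = θ_0, giving M_B = 374.2 kN·m (hogging).
Span AB, ΣM about A with M_B applied at B: R_B^{AB}·10 = 1604 + 374.2, so R_B^{AB} = 197.8 kN and R_A = 355 − 197.8 = 157.2 kN.
Span BC, ΣM about C: R_B^{BC}·9.3 = 513 + 374.2, so R_B^{BC} = 95.4 kN and R_C = 147 − 95.4 = 51.6 kN.
R_B = 197.8 + 95.4 = 293.2 kN.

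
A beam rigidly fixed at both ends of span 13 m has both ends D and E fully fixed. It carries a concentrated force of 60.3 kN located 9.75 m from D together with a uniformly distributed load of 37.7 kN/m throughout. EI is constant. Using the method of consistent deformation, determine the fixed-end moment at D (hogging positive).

M_D = 567.7 kN·m

Take the two fixed-end moments M_D, M_E as redundants; the released structure is the simple span DE.
End rotations of the released simple span under the applied load (×1/EI):
  at D: point load 60.3 at a = 9.75: Pab(L + b)/(6LEI) = 398.1/EI
  at E: point load 60.3 at a = 9.75: Pab(L + a)/(6LEI) = 557.3/EI
  at D: UDL 37.7: wL³/(24EI) = 3451/EI
  at E: UDL 37.7: wL³/(24EI) = 3451/EI
  θ_D0 = 3849/EI,  θ_E0 = 4008/EI
Flexibility coefficients: a unit moment at one end gives L/(3EI) there and L/(6EI) at the far end, so f₁₁ = f₂₂ = 4.333/EI and f₁₂ = f₂₁ = 2.167/EI.
Compatibility — zero rotation at each built-in end:
  4.333 M_D + 2.167 M_E = 3849
  2.167 M_D + 4.333 M_E = 4008
Solving the pair gives M_D = 567.7 kN·m and M_E = 641.2 kN·m (hogging).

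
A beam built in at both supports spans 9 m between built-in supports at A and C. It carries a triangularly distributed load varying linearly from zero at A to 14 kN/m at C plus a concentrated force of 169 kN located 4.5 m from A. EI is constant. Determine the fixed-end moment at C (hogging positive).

Take the two fixed-end moments M_A, M_C as redundants; the released structure is the simple span AC.
Simple-span end rotations at A and C under the given loads:
  at A: triangular load, peak 14: 7w₀L³/(360EI) = 198.4/EI
  at C: triangular load, peak 14: w₀L³/(45EI) = 226.8/EI
  at A: point load 169 at a = 4.5: Pab(L + b)/(6LEI) = 855.6/EI
  at C: point load 169 at a = 4.5: Pab(L + a)/(6LEI) = 855.6/EI
  θ_A0 = 1054/EI,  θ_C0 = 1082/EI
Flexibility coefficients: a unit moment at one end gives L/(3EI) there and L/(6EI) at the far end, so f₁₁ = f₂₂ = 3/EI and f₁₂ = f₂₁ = 1.5/EI.
Compatibility — zero rotation at each built-in end:
  3 M_A + 1.5 M_C = 1054
  1.5 M_A + 3 M_C = 1082
Solving the pair gives M_A = 227.9 kN·m and M_C = 246.8 kN·m (hogging).

M_C = 246.8 kN·m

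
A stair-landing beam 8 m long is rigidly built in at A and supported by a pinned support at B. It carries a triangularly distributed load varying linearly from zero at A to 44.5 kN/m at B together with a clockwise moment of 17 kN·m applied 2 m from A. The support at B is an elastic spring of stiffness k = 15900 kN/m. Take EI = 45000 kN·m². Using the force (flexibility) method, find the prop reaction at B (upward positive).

R_B = 97.67 kN

Take the reaction at B as the redundant and release it; the primary structure is a cantilever fixed at A.
Primary-structure tip deflection at B by superposition:
  triangular load, peak 44.5 at the free end: 11w₀L⁴/(120EI) = 16708/EI
  clockwise couple 17 at a = 2: M₀a(2L − a)/(2EI) = 238/EI
  δ_0 = 16946/EI
Tip deflection under a unit load at B: L³/(3EI) = 170.7/EI.
With EI = 45000 kN·m²: δ_0 = 0.37658 m and δ_{BB} = 0.003793 m/kN.
Compatibility — the spring shortens by R_B/k under the reaction it provides: δ_0 − R_B·δ_{BB} = R_B/k. With 1/k = 0.000063 m/kN, R_B = δ_0 / (δ_{BB} + 1/k) = 0.37658 / (0.003793 + 0.000063) = 97.67 kN.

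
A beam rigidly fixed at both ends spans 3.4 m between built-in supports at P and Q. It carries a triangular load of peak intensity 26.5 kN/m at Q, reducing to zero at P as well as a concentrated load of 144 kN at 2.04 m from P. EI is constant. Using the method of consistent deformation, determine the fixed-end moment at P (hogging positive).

M_P = 57.21 kN·m

Release both end moments; the primary structure is a simply-supported span PQ with redundants M_P and M_Q.
Simple-span end rotations at P and Q under the given loads:
  at P: triangular load, peak 26.5: 7w₀L³/(360EI) = 20.25/EI
  at Q: triangular load, peak 26.5: w₀L³/(45EI) = 23.15/EI
  at P: point load 144 at a = 2.04: Pab(L + b)/(6LEI) = 93.22/EI
  at Q: point load 144 at a = 2.04: Pab(L + a)/(6LEI) = 106.5/EI
  θ_P0 = 113.5/EI,  θ_Q0 = 129.7/EI
Flexibility coefficients: a unit moment at one end gives L/(3EI) there and L/(6EI) at the far end, so f₁₁ = f₂₂ = 1.133/EI and f₁₂ = f₂₁ = 0.5667/EI.
Compatibility — zero rotation at each built-in end:
  1.133 M_P + 0.5667 M_Q = 113.5
  0.5667 M_P + 1.133 M_Q = 129.7
Solving the pair gives M_P = 57.21 kN·m and M_Q = 85.82 kN·m (hogging).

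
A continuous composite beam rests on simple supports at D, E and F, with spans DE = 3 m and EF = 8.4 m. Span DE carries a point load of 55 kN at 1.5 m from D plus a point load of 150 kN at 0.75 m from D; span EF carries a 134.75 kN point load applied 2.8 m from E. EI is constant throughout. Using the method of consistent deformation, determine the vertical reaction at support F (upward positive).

R_F = 23.91 kN

Take M_E as the redundant. Released structure: two simple spans DE and EF with a hinge at E.
Discontinuity in slope at E on the released structure — sum the simple-span end rotations:
  span DE: point load 55 at a = 1.5: Pab(L + a)/(6LEI) = 30.94/EI
  span DE: point load 150 at a = 0.75: Pab(L + a)/(6LEI) = 52.73/EI
  span EF: point load 134.75 at a = 2.8: Pab(L + b)/(6LEI) = 586.9/EI
  relative rotation θ_0 = (83.67 + 586.9)/EI = 670.6/EI
A unit hogging moment at E produces rotation L₁/(3EI) + L₂/(3EI) = 3.8/EI.
Slope continuity at E: θ_0 = M_E·3.8/EI, so M_E = 670.6/3.8 = 176.5 kN·m (hogging).
Span EF, ΣM about F: R_E^{EF}·8.4 = 754.6 + 176.5, so R_E^{EF} = 110.8 kN and R_F = 134.8 − 110.8 = 23.91 kN.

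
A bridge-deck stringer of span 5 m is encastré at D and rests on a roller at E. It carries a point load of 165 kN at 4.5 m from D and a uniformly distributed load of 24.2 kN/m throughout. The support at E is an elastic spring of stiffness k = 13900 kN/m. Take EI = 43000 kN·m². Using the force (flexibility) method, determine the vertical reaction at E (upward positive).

R_E = 172.9 kN

Take the reaction at E as the redundant and release it; the primary structure is a cantilever fixed at D.
Free-end deflection of the primary structure under the applied loading (downward +):
  point load 165 at a = 4.5: Pa²(3L − a)/(6EI) = 5847/EI
  UDL 24.2: wL⁴/(8EI) = 1891/EI
  δ_0 = 7738/EI
Flexibility coefficient — unit upward force at E: δ_{EE} = L³/(3EI) = 41.67/EI.
With EI = 43000 kN·m²: δ_0 = 0.17995 m and δ_{EE} = 0.000969 m/kN.
Compatibility — the spring shortens by R_E/k under the reaction it provides: δ_0 − R_E·δ_{EE} = R_E/k. With 1/k = 0.000072 m/kN, R_E = δ_0 / (δ_{EE} + 1/k) = 0.17995 / (0.000969 + 0.000072) = 172.9 kN.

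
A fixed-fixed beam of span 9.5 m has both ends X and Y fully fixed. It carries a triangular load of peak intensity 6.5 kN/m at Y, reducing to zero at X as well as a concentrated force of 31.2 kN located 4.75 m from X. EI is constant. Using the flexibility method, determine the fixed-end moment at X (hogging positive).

Release both end moments; the primary structure is a simply-supported span XY with redundants M_X and M_Y.
On the primary (simply-supported) span, the end slopes from the loading are:
  at X: triangular load, peak 6.5: 7w₀L³/(360EI) = 108.4/EI
  at Y: triangular load, peak 6.5: w₀L³/(45EI) = 123.8/EI
  at X: point load 31.2 at a = 4.75: Pab(L + b)/(6LEI) = 176/EI
  at Y: point load 31.2 at a = 4.75: Pab(L + a)/(6LEI) = 176/EI
  θ_X0 = 284.4/EI,  θ_Y0 = 299.8/EI
Flexibility coefficients: a unit moment at one end gives L/(3EI) there and L/(6EI) at the far end, so f₁₁ = f₂₂ = 3.167/EI and f₁₂ = f₂₁ = 1.583/EI.
Compatibility — zero rotation at each built-in end:
  3.167 M_X + 1.583 M_Y = 284.4
  1.583 M_X + 3.167 M_Y = 299.8
Solving the pair gives M_X = 56.6 kN·m and M_Y = 66.38 kN·m (hogging).

M_X = 56.6 kN·m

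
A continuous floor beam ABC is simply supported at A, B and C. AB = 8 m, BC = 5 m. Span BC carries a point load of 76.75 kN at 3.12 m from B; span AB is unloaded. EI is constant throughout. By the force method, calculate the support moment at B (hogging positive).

M_B = 23.83 kN·m

Release continuity at B by inserting a hinge; the redundant is the internal moment M_B. The primary structure is two simply-supported spans AB and BC.
End slopes at the hinge B, treating each span as simply supported:
  span BC: point load 76.75 at a = 3.12: Pab(L + b)/(6LEI) = 103.2/EI
  relative rotation θ_0 = (0 + 103.2)/EI = 103.2/EI
A unit hogging moment at B produces rotation L₁/(3EI) + L₂/(3EI) = 4.333/EI.
Compatibility: M_B·(L₁+L₂)/(3EI) = θ_0, giving M_B = 23.83 kN·m (hogging).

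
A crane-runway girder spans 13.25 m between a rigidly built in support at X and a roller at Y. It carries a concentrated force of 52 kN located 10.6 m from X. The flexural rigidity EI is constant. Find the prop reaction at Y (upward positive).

Remove the prop at Y; the released (primary) structure is a cantilever built in at X.
Free-end deflection of the primary structure under the applied loading (downward +):
  point load 52 at a = 10.6: Pa²(3L − a)/(6EI) = 28386/EI
Tip deflection under a unit load at Y: L³/(3EI) = 775.4/EI.
The prop prevents deflection at Y: R_Y = δ_0/δ_{YY} = 28386/775.4 = 36.61 kN.

R_Y = 36.61 kN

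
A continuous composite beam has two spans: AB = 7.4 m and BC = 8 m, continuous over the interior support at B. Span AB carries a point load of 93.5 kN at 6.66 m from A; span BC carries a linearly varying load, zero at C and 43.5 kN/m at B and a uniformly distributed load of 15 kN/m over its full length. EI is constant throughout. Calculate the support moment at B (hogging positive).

Take M_B as the redundant. Released structure: two simple spans AB and BC with a hinge at B.
End slopes at the hinge B, treating each span as simply supported:
  span AB: point load 93.5 at a = 6.66: Pab(L + a)/(6LEI) = 145.9/EI
  span BC: triangular load, peak 43.5: w₀L³/(45EI) = 494.9/EI
  span BC: UDL 15: wL³/(24EI) = 320/EI
  relative rotation θ_0 = (145.9 + 814.9)/EI = 960.9/EI
A unit hogging moment at B produces rotation L₁/(3EI) + L₂/(3EI) = 5.133/EI.
Compatibility: M_B·(L₁+L₂)/(3EI) = θ_0, giving M_B = 187.2 kN·m (hogging).

M_B = 187.2 kN·m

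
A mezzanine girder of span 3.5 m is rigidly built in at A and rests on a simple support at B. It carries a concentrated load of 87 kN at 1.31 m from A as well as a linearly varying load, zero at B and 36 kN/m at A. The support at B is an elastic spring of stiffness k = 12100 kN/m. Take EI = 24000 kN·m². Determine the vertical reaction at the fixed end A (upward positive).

Remove the prop at B; the released (primary) structure is a cantilever built in at A.
Deflection at B on the released cantilever, summing each load's contribution:
  point load 87 at a = 1.31: Pa²(3L − a)/(6EI) = 228.7/EI
  triangular load, peak 36 at the fixed end: w₀L⁴/(30EI) = 180.1/EI
  δ_0 = 408.8/EI
Flexibility coefficient — unit upward force at B: δ_{BB} = L³/(3EI) = 14.29/EI.
With EI = 24000 kN·m²: δ_0 = 0.017031 m and δ_{BB} = 0.000595 m/kN.
Compatibility — the spring shortens by R_B/k under the reaction it provides: δ_0 − R_B·δ_{BB} = R_B/k. With 1/k = 0.000083 m/kN, R_B = δ_0 / (δ_{BB} + 1/k) = 0.017031 / (0.000595 + 0.000083) = 25.12 kN.
Vertical equilibrium: R_A = ΣP − R_B = 150 − 25.12 = 124.9 kN.

R_A = 124.9 kN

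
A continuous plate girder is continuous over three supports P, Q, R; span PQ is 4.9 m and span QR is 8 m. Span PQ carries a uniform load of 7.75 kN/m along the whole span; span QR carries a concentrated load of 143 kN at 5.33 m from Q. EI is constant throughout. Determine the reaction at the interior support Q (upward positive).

Insert a hinge at Q; M_Q is the redundant, and each span becomes simply supported.
End slopes at the hinge Q, treating each span as simply supported:
  span PQ: UDL 7.75: wL³/(24EI) = 37.99/EI
  span QR: point load 143 at a = 5.33: Pab(L + b)/(6LEI) = 452.4/EI
  relative rotation θ_0 = (37.99 + 452.4)/EI = 490.4/EI
A unit hogging moment at Q produces rotation L₁/(3EI) + L₂/(3EI) = 4.3/EI.
Slope continuity at Q: θ_0 = M_Q·4.3/EI, so M_Q = 490.4/4.3 = 114 kN·m (hogging).
Span PQ, ΣM about P with M_Q applied at Q: R_Q^{PQ}·4.9 = 93.04 + 114, so R_Q^{PQ} = 42.26 kN and R_P = 37.98 − 42.26 = -4.286 kN.
Span QR, ΣM about R: R_Q^{QR}·8 = 381.8 + 114, so R_Q^{QR} = 61.98 kN and R_R = 143 − 61.98 = 81.02 kN.
R_Q = 42.26 + 61.98 = 104.2 kN.

R_Q = 104.2 kN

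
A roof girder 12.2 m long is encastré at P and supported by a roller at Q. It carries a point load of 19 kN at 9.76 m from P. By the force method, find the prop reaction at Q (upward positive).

Release the roller at Q. Primary structure: cantilever fixed at P.
Deflection at Q on the released cantilever, summing each load's contribution:
  point load 19 at a = 9.76: Pa²(3L − a)/(6EI) = 8096/EI
Flexibility coefficient — unit upward force at Q: δ_{QQ} = L³/(3EI) = 605.3/EI.
The prop prevents deflection at Q: R_Q = δ_0/δ_{QQ} = 8096/605.3 = 13.38 kN.

R_Q = 13.38 kN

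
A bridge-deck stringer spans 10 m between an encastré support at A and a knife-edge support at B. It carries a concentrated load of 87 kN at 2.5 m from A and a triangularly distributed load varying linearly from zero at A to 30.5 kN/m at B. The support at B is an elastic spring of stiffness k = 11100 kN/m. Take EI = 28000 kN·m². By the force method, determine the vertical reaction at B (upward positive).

Choose R_B as the redundant. The primary structure is the cantilever fixed at A.
Free-end deflection of the primary structure under the applied loading (downward +):
  point load 87 at a = 2.5: Pa²(3L − a)/(6EI) = 2492/EI
  triangular load, peak 30.5 at the free end: 11w₀L⁴/(120EI) = 27958/EI
  δ_0 = 30451/EI
Tip deflection under a unit load at B: L³/(3EI) = 333.3/EI.
With EI = 28000 kN·m²: δ_0 = 1.0875 m and δ_{BB} = 0.011905 m/kN.
Compatibility — the spring shortens by R_B/k under the reaction it provides: δ_0 − R_B·δ_{BB} = R_B/k. With 1/k = 0.00009 m/kN, R_B = δ_0 / (δ_{BB} + 1/k) = 1.0875 / (0.011905 + 0.00009) = 90.67 kN.

R_B = 90.67 kN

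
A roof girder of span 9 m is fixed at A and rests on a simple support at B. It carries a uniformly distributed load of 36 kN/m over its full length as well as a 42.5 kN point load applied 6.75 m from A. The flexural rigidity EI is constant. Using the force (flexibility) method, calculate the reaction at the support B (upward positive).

Release the roller at B. Primary structure: cantilever fixed at A.
Primary-structure tip deflection at B by superposition:
  UDL 36: wL⁴/(8EI) = 29524/EI
  point load 42.5 at a = 6.75: Pa²(3L − a)/(6EI) = 6535/EI
  δ_0 = 36060/EI
Flexibility coefficient — unit upward force at B: δ_{BB} = L³/(3EI) = 243/EI.
Compatibility at B: δ_0 − R_B·δ_{BB} = 0, so R_B = 36060/243 = 148.4 kN.

R_B = 148.4 kN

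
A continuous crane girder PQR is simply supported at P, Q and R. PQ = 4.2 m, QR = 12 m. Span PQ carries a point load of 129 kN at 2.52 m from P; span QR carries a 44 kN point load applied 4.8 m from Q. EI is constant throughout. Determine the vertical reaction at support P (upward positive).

Release continuity at Q by inserting a hinge; the redundant is the internal moment M_Q. The primary structure is two simply-supported spans PQ and QR.
End slopes at the hinge Q, treating each span as simply supported:
  span PQ: point load 129 at a = 2.52: Pab(L + a)/(6LEI) = 145.6/EI
  span QR: point load 44 at a = 4.8: Pab(L + b)/(6LEI) = 405.5/EI
  relative rotation θ_0 = (145.6 + 405.5)/EI = 551.1/EI
A unit hogging moment at Q produces rotation L₁/(3EI) + L₂/(3EI) = 5.4/EI.
Slope continuity at Q: θ_0 = M_Q·5.4/EI, so M_Q = 551.1/5.4 = 102.1 kN·m (hogging).
Span PQ, ΣM about P with M_Q applied at Q: R_Q^{PQ}·4.2 = 325.1 + 102.1, so R_Q^{PQ} = 101.7 kN and R_P = 129 − 101.7 = 27.3 kN.

R_P = 27.3 kN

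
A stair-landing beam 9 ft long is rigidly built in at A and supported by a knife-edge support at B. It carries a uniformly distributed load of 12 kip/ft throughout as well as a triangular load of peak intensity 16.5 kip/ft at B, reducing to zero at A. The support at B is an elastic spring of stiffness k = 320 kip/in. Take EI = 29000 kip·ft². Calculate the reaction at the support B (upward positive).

R_B = 78.89 kip

Take the reaction at B as the redundant and release it; the primary structure is a cantilever fixed at A.
Downward deflection at the released point B due to the loads:
  UDL 12: wL⁴/(8EI) = 9842/EI
  triangular load, peak 16.5 at the free end: 11w₀L⁴/(120EI) = 9924/EI
  δ_0 = 19765/EI
Tip deflection under a unit load at B: L³/(3EI) = 243/EI.
With EI = 29000 kip·ft²: δ_0 = 0.68155 ft and δ_{BB} = 0.008379 ft/kip.
Compatibility — the spring shortens by R_B/k under the reaction it provides: δ_0 − R_B·δ_{BB} = R_B/k. With 1/k = 1/(320×12) ft/kip = 0.00026 ft/kip, R_B = δ_0 / (δ_{BB} + 1/k) = 0.68155 / (0.008379 + 0.00026) = 78.89 kip.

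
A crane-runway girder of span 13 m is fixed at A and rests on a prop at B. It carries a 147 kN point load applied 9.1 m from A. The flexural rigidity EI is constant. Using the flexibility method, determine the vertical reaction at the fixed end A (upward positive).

R_A = 64.17 kN

Release the roller at B. Primary structure: cantilever fixed at A.
Free-end deflection of the primary structure under the applied loading (downward +):
  point load 147 at a = 9.1: Pa²(3L − a)/(6EI) = 60662/EI
Tip deflection under a unit load at B: L³/(3EI) = 732.3/EI.
Compatibility at B: δ_0 − R_B·δ_{BB} = 0, so R_B = 60662/732.3 = 82.83 kN.
Vertical equilibrium: R_A = ΣP − R_B = 147 − 82.83 = 64.17 kN.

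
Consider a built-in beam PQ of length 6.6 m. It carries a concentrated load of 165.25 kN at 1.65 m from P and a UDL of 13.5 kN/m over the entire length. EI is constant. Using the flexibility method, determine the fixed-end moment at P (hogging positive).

Take the two fixed-end moments M_P, M_Q as redundants; the released structure is the simple span PQ.
End rotations of the released simple span under the applied load (×1/EI):
  at P: point load 165.25 at a = 1.65: Pab(L + b)/(6LEI) = 393.7/EI
  at Q: point load 165.25 at a = 1.65: Pab(L + a)/(6LEI) = 281.2/EI
  at P: UDL 13.5: wL³/(24EI) = 161.7/EI
  at Q: UDL 13.5: wL³/(24EI) = 161.7/EI
  θ_P0 = 555.4/EI,  θ_Q0 = 442.9/EI
Flexibility coefficients: a unit moment at one end gives L/(3EI) there and L/(6EI) at the far end, so f₁₁ = f₂₂ = 2.2/EI and f₁₂ = f₂₁ = 1.1/EI.
Compatibility — zero rotation at each built-in end:
  2.2 M_P + 1.1 M_Q = 555.4
  1.1 M_P + 2.2 M_Q = 442.9
Solving the pair gives M_P = 202.4 kN·m and M_Q = 100.1 kN·m (hogging).

M_P = 202.4 kN·m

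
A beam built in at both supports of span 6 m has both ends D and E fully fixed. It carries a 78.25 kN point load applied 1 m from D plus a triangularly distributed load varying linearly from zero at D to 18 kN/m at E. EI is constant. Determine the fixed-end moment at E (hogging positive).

Release both end moments; the primary structure is a simply-supported span DE with redundants M_D and M_E.
Simple-span end rotations at D and E under the given loads:
  at D: point load 78.25 at a = 1: Pab(L + b)/(6LEI) = 119.5/EI
  at E: point load 78.25 at a = 1: Pab(L + a)/(6LEI) = 76.08/EI
  at D: triangular load, peak 18: 7w₀L³/(360EI) = 75.6/EI
  at E: triangular load, peak 18: w₀L³/(45EI) = 86.4/EI
  θ_D0 = 195.1/EI,  θ_E0 = 162.5/EI
Flexibility coefficients: a unit moment at one end gives L/(3EI) there and L/(6EI) at the far end, so f₁₁ = f₂₂ = 2/EI and f₁₂ = f₂₁ = 1/EI.
Compatibility — zero rotation at each built-in end:
  2 M_D + 1 M_E = 195.1
  1 M_D + 2 M_E = 162.5
Solving the pair gives M_D = 75.94 kN·m and M_E = 43.27 kN·m (hogging).

M_E = 43.27 kN·m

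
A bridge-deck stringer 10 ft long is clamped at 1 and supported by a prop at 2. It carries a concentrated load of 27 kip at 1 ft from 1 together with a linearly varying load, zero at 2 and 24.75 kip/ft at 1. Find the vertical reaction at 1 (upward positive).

R_1 = 125.6 kip

Release the roller at 2. Primary structure: cantilever fixed at 1.
Free-end deflection of the primary structure under the applied loading (downward +):
  point load 27 at a = 1: Pa²(3L − a)/(6EI) = 130.5/EI
  triangular load, peak 24.75 at the fixed end: w₀L⁴/(30EI) = 8250/EI
  δ_0 = 8380/EI
Tip deflection under a unit load at 2: L³/(3EI) = 333.3/EI.
The prop prevents deflection at 2: R_2 = δ_0/δ_{22} = 8380/333.3 = 25.14 kip.
Vertical equilibrium: R_1 = ΣP − R_2 = 150.8 − 25.14 = 125.6 kip.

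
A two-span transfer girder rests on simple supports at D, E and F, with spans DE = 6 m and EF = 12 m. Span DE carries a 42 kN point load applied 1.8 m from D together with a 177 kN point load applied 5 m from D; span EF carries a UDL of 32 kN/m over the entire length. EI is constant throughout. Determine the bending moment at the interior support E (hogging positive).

Insert a hinge at E; M_E is the redundant, and each span becomes simply supported.
Discontinuity in slope at E on the released structure — sum the simple-span end rotations:
  span DE: point load 42 at a = 1.8: Pab(L + a)/(6LEI) = 68.8/EI
  span DE: point load 177 at a = 5: Pab(L + a)/(6LEI) = 270.4/EI
  span EF: UDL 32: wL³/(24EI) = 2304/EI
  relative rotation θ_0 = (339.2 + 2304)/EI = 2643/EI
A unit hogging moment at E produces rotation L₁/(3EI) + L₂/(3EI) = 6/EI.
Slope continuity at E: θ_0 = M_E·6/EI, so M_E = 2643/6 = 440.5 kN·m (hogging).

M_E = 440.5 kN·m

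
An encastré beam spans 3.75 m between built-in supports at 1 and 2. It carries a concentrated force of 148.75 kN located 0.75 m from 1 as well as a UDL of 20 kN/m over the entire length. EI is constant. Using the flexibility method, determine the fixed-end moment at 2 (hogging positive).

M_2 = 41.29 kN·m

Take the two fixed-end moments M_1, M_2 as redundants; the released structure is the simple span 12.
On the primary (simply-supported) span, the end slopes from the loading are:
  at 1: point load 148.75 at a = 0.75: Pab(L + b)/(6LEI) = 100.4/EI
  at 2: point load 148.75 at a = 0.75: Pab(L + a)/(6LEI) = 66.94/EI
  at 1: UDL 20: wL³/(24EI) = 43.95/EI
  at 2: UDL 20: wL³/(24EI) = 43.95/EI
  θ_10 = 144.4/EI,  θ_20 = 110.9/EI
Flexibility coefficients: a unit moment at one end gives L/(3EI) there and L/(6EI) at the far end, so f₁₁ = f₂₂ = 1.25/EI and f₁₂ = f₂₁ = 0.625/EI.
Compatibility — zero rotation at each built-in end:
  1.25 M_1 + 0.625 M_2 = 144.4
  0.625 M_1 + 1.25 M_2 = 110.9
Solving the pair gives M_1 = 94.84 kN·m and M_2 = 41.29 kN·m (hogging).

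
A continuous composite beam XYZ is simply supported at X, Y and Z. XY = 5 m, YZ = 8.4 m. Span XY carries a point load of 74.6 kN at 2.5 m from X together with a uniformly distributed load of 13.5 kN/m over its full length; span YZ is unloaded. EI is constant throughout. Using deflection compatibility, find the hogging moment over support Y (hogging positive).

M_Y = 41.84 kN·m

Take M_Y as the redundant. Released structure: two simple spans XY and YZ with a hinge at Y.
Discontinuity in slope at Y on the released structure — sum the simple-span end rotations:
  span XY: point load 74.6 at a = 2.5: Pab(L + a)/(6LEI) = 116.6/EI
  span XY: UDL 13.5: wL³/(24EI) = 70.31/EI
  relative rotation θ_0 = (186.9 + 0)/EI = 186.9/EI
A unit hogging moment at Y produces rotation L₁/(3EI) + L₂/(3EI) = 4.467/EI.
Slope continuity at Y: θ_0 = M_Y·4.467/EI, so M_Y = 186.9/4.467 = 41.84 kN·m (hogging).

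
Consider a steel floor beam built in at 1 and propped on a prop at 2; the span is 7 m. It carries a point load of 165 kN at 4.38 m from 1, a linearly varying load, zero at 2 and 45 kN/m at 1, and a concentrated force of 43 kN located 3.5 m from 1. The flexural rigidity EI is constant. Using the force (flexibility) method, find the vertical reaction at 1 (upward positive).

Remove the prop at 2; the released (primary) structure is a cantilever built in at 1.
Downward deflection at the released point 2 due to the loads:
  point load 165 at a = 4.38: Pa²(3L − a)/(6EI) = 8768/EI
  triangular load, peak 45 at the fixed end: w₀L⁴/(30EI) = 3602/EI
  point load 43 at a = 3.5: Pa²(3L − a)/(6EI) = 1536/EI
  δ_0 = 13906/EI
Flexibility coefficient — unit upward force at 2: δ_{22} = L³/(3EI) = 114.3/EI.
Compatibility at 2: δ_0 − R_2·δ_{22} = 0, so R_2 = 13906/114.3 = 121.6 kN.
Vertical equilibrium: R_1 = ΣP − R_2 = 365.5 − 121.6 = 243.9 kN.

R_1 = 243.9 kN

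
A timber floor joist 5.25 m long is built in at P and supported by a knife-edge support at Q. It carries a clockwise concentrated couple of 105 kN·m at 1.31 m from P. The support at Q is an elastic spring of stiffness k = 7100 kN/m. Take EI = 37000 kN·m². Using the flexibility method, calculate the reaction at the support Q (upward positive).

R_Q = 11.83 kN

Remove the prop at Q; the released (primary) structure is a cantilever built in at P.
Free-end deflection of the primary structure under the applied loading (downward +):
  clockwise couple 105 at a = 1.31: M₀a(2L − a)/(2EI) = 632/EI
Tip deflection under a unit load at Q: L³/(3EI) = 48.23/EI.
With EI = 37000 kN·m²: δ_0 = 0.017082 m and δ_{QQ} = 0.001304 m/kN.
Compatibility — the spring shortens by R_Q/k under the reaction it provides: δ_0 − R_Q·δ_{QQ} = R_Q/k. With 1/k = 0.000141 m/kN, R_Q = δ_0 / (δ_{QQ} + 1/k) = 0.017082 / (0.001304 + 0.000141) = 11.83 kN.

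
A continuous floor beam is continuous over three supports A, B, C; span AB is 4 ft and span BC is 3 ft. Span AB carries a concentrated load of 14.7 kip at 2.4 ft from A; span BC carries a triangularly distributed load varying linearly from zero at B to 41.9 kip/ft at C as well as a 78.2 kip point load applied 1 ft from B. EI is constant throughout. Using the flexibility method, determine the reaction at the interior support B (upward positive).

R_B = 102 kip

Release continuity at B by inserting a hinge; the redundant is the internal moment M_B. The primary structure is two simply-supported spans AB and BC.
Rotations at B on the released spans (each span's end-slope, ×1/EI):
  span AB: point load 14.7 at a = 2.4: Pab(L + a)/(6LEI) = 15.05/EI
  span BC: triangular load, peak 41.9: 7w₀L³/(360EI) = 22/EI
  span BC: point load 78.2 at a = 1: Pab(L + b)/(6LEI) = 43.44/EI
  relative rotation θ_0 = (15.05 + 65.44)/EI = 80.49/EI
A unit hogging moment at B produces rotation L₁/(3EI) + L₂/(3EI) = 2.333/EI.
Slope continuity at B: θ_0 = M_B·2.333/EI, so M_B = 80.49/2.333 = 34.5 kip·ft (hogging).
Span AB, ΣM about A with M_B applied at B: R_B^{AB}·4 = 35.28 + 34.5, so R_B^{AB} = 17.44 kip and R_A = 14.7 − 17.44 = -2.744 kip.
Span BC, ΣM about C: R_B^{BC}·3 = 219.2 + 34.5, so R_B^{BC} = 84.58 kip and R_C = 141.1 − 84.58 = 56.47 kip.
R_B = 17.44 + 84.58 = 102 kip.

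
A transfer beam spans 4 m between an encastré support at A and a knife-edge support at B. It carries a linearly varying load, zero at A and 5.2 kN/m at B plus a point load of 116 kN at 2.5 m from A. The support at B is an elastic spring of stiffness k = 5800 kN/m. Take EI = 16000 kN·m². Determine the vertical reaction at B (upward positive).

R_B = 52.71 kN

Release the roller at B. Primary structure: cantilever fixed at A.
Deflection at B on the released cantilever, summing each load's contribution:
  triangular load, peak 5.2 at the free end: 11w₀L⁴/(120EI) = 122/EI
  point load 116 at a = 2.5: Pa²(3L − a)/(6EI) = 1148/EI
  δ_0 = 1270/EI
Flexibility coefficient — unit upward force at B: δ_{BB} = L³/(3EI) = 21.33/EI.
With EI = 16000 kN·m²: δ_0 = 0.079371 m and δ_{BB} = 0.001333 m/kN.
Compatibility — the spring shortens by R_B/k under the reaction it provides: δ_0 − R_B·δ_{BB} = R_B/k. With 1/k = 0.000172 m/kN, R_B = δ_0 / (δ_{BB} + 1/k) = 0.079371 / (0.001333 + 0.000172) = 52.71 kN.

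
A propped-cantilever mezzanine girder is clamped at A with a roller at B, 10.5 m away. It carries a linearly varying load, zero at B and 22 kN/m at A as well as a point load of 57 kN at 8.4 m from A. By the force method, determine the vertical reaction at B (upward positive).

R_B = 63.23 kN

Take the reaction at B as the redundant and release it; the primary structure is a cantilever fixed at A.
Primary-structure tip deflection at B by superposition:
  triangular load, peak 22 at the fixed end: w₀L⁴/(30EI) = 8914/EI
  point load 57 at a = 8.4: Pa²(3L − a)/(6EI) = 15484/EI
  δ_0 = 24398/EI
Flexibility coefficient — unit upward force at B: δ_{BB} = L³/(3EI) = 385.9/EI.
The prop prevents deflection at B: R_B = δ_0/δ_{BB} = 24398/385.9 = 63.23 kN.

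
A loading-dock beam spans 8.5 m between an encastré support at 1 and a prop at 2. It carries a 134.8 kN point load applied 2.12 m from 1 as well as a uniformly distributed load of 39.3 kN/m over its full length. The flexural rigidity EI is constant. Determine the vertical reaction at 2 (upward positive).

R_2 = 136.8 kN

Take the reaction at 2 as the redundant and release it; the primary structure is a cantilever fixed at 1.
Downward deflection at the released point 2 due to the loads:
  point load 134.8 at a = 2.12: Pa²(3L − a)/(6EI) = 2361/EI
  UDL 39.3: wL⁴/(8EI) = 25644/EI
  δ_0 = 28004/EI
Flexibility coefficient — unit upward force at 2: δ_{22} = L³/(3EI) = 204.7/EI.
Compatibility at 2: δ_0 − R_2·δ_{22} = 0, so R_2 = 28004/204.7 = 136.8 kN.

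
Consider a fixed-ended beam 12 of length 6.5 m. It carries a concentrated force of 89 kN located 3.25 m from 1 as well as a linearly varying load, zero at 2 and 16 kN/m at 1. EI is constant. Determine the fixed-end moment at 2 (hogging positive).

M_2 = 94.85 kN·m

Take the two fixed-end moments M_1, M_2 as redundants; the released structure is the simple span 12.
End rotations of the released simple span under the applied load (×1/EI):
  at 1: point load 89 at a = 3.25: Pab(L + b)/(6LEI) = 235/EI
  at 2: point load 89 at a = 3.25: Pab(L + a)/(6LEI) = 235/EI
  at 1: triangular load, peak 16: w₀L³/(45EI) = 97.64/EI
  at 2: triangular load, peak 16: 7w₀L³/(360EI) = 85.44/EI
  θ_10 = 332.7/EI,  θ_20 = 320.5/EI
Flexibility coefficients: a unit moment at one end gives L/(3EI) there and L/(6EI) at the far end, so f₁₁ = f₂₂ = 2.167/EI and f₁₂ = f₂₁ = 1.083/EI.
Compatibility — zero rotation at each built-in end:
  2.167 M_1 + 1.083 M_2 = 332.7
  1.083 M_1 + 2.167 M_2 = 320.5
Solving the pair gives M_1 = 106.1 kN·m and M_2 = 94.85 kN·m (hogging).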